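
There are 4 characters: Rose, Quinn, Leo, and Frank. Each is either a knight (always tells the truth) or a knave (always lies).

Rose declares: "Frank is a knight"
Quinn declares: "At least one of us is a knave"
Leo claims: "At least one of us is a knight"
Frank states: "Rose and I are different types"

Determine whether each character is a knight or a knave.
Rose is a knave.
Quinn is a knight.
Leo is a knight.
Frank is a knave.

Verification:
- Rose (knave) says "Frank is a knight" - this is FALSE (a lie) because Frank is a knave.
- Quinn (knight) says "At least one of us is a knave" - this is TRUE because Rose and Frank are knaves.
- Leo (knight) says "At least one of us is a knight" - this is TRUE because Quinn and Leo are knights.
- Frank (knave) says "Rose and I are different types" - this is FALSE (a lie) because Frank is a knave and Rose is a knave.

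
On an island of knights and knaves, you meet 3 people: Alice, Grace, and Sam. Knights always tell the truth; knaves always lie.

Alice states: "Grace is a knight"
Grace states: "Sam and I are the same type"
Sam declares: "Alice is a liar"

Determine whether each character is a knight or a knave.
Alice is a knave.
Grace is a knave.
Sam is a knight.

Verification:
- Alice (knave) says "Grace is a knight" - this is FALSE (a lie) because Grace is a knave.
- Grace (knave) says "Sam and I are the same type" - this is FALSE (a lie) because Grace is a knave and Sam is a knight.
- Sam (knight) says "Alice is a liar" - this is TRUE because Alice is a knave.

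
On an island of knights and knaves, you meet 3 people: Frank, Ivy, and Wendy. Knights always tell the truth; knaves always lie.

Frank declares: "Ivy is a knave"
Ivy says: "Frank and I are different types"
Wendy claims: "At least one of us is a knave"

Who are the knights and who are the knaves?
Frank is a knave.
Ivy is a knight.
Wendy is a knight.

Verification:
- Frank (knave) says "Ivy is a knave" - this is FALSE (a lie) because Ivy is a knight.
- Ivy (knight) says "Frank and I are different types" - this is TRUE because Ivy is a knight and Frank is a knave.
- Wendy (knight) says "At least one of us is a knave" - this is TRUE because Frank is a knave.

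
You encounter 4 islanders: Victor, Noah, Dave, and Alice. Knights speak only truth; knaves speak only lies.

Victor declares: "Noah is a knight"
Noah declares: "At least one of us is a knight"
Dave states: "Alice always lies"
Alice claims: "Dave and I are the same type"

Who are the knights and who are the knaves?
Victor is a knight.
Noah is a knight.
Dave is a knight.
Alice is a knave.

Verification:
- Victor (knight) says "Noah is a knight" - this is TRUE because Noah is a knight.
- Noah (knight) says "At least one of us is a knight" - this is TRUE because Victor, Noah, and Dave are knights.
- Dave (knight) says "Alice always lies" - this is TRUE because Alice is a knave.
- Alice (knave) says "Dave and I are the same type" - this is FALSE (a lie) because Alice is a knave and Dave is a knight.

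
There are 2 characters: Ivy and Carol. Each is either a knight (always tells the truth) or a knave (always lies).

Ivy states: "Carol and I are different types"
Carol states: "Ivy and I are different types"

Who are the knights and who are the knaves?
Ivy is a knave.
Carol is a knave.

Verification:
- Ivy (knave) says "Carol and I are different types" - this is FALSE (a lie) because Ivy is a knave and Carol is a knave.
- Carol (knave) says "Ivy and I are different types" - this is FALSE (a lie) because Carol is a knave and Ivy is a knave.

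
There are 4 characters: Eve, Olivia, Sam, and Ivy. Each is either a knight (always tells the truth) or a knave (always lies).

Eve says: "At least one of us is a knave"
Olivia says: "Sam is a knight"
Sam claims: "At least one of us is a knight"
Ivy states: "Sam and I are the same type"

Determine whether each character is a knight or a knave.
Eve is a knight.
Olivia is a knight.
Sam is a knight.
Ivy is a knave.

Verification:
- Eve (knight) says "At least one of us is a knave" - this is TRUE because Ivy is a knave.
- Olivia (knight) says "Sam is a knight" - this is TRUE because Sam is a knight.
- Sam (knight) says "At least one of us is a knight" - this is TRUE because Eve, Olivia, and Sam are knights.
- Ivy (knave) says "Sam and I are the same type" - this is FALSE (a lie) because Ivy is a knave and Sam is a knight.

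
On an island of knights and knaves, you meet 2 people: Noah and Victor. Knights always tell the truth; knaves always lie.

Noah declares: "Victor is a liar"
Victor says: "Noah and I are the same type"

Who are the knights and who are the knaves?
Noah is a knight.
Victor is a knave.

Verification:
- Noah (knight) says "Victor is a liar" - this is TRUE because Victor is a knave.
- Victor (knave) says "Noah and I are the same type" - this is FALSE (a lie) because Victor is a knave and Noah is a knight.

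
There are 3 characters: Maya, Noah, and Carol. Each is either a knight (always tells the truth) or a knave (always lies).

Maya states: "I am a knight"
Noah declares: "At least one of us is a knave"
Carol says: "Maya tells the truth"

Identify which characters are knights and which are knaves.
Maya is a knave.
Noah is a knight.
Carol is a knave.

Verification:
- Maya (knave) says "I am a knight" - this is FALSE (a lie) because Maya is a knave.
- Noah (knight) says "At least one of us is a knave" - this is TRUE because Maya and Carol are knaves.
- Carol (knave) says "Maya tells the truth" - this is FALSE (a lie) because Maya is a knave.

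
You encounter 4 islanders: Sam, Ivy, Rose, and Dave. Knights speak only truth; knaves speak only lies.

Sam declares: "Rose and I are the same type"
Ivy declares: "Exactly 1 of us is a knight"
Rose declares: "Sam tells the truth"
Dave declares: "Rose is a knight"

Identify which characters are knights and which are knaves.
Sam is a knight.
Ivy is a knave.
Rose is a knight.
Dave is a knight.

Verification:
- Sam (knight) says "Rose and I are the same type" - this is TRUE because Sam is a knight and Rose is a knight.
- Ivy (knave) says "Exactly 1 of us is a knight" - this is FALSE (a lie) because there are 3 knights.
- Rose (knight) says "Sam tells the truth" - this is TRUE because Sam is a knight.
- Dave (knight) says "Rose is a knight" - this is TRUE because Rose is a knight.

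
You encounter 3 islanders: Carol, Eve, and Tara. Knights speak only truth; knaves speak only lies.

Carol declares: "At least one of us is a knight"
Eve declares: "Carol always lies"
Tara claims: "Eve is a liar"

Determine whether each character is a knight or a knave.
Carol is a knight.
Eve is a knave.
Tara is a knight.

Verification:
- Carol (knight) says "At least one of us is a knight" - this is TRUE because Carol and Tara are knights.
- Eve (knave) says "Carol always lies" - this is FALSE (a lie) because Carol is a knight.
- Tara (knight) says "Eve is a liar" - this is TRUE because Eve is a knave.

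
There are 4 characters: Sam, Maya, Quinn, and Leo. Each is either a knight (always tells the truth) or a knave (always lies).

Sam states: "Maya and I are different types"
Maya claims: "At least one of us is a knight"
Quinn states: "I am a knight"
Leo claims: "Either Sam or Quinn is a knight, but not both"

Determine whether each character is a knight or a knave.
Sam is a knave.
Maya is a knave.
Quinn is a knave.
Leo is a knave.

Verification:
- Sam (knave) says "Maya and I are different types" - this is FALSE (a lie) because Sam is a knave and Maya is a knave.
- Maya (knave) says "At least one of us is a knight" - this is FALSE (a lie) because no one is a knight.
- Quinn (knave) says "I am a knight" - this is FALSE (a lie) because Quinn is a knave.
- Leo (knave) says "Either Sam or Quinn is a knight, but not both" - this is FALSE (a lie) because Sam is a knave and Quinn is a knave.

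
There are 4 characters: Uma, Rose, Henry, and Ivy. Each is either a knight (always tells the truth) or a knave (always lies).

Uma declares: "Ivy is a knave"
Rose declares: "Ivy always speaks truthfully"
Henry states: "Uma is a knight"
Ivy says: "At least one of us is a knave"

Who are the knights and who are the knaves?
Uma is a knave.
Rose is a knight.
Henry is a knave.
Ivy is a knight.

Verification:
- Uma (knave) says "Ivy is a knave" - this is FALSE (a lie) because Ivy is a knight.
- Rose (knight) says "Ivy always speaks truthfully" - this is TRUE because Ivy is a knight.
- Henry (knave) says "Uma is a knight" - this is FALSE (a lie) because Uma is a knave.
- Ivy (knight) says "At least one of us is a knave" - this is TRUE because Uma and Henry are knaves.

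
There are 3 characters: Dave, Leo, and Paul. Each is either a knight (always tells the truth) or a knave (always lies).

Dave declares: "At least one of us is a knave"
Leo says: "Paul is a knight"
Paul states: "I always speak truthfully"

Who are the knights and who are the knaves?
Dave is a knight.
Leo is a knave.
Paul is a knave.

Verification:
- Dave (knight) says "At least one of us is a knave" - this is TRUE because Leo and Paul are knaves.
- Leo (knave) says "Paul is a knight" - this is FALSE (a lie) because Paul is a knave.
- Paul (knave) says "I always speak truthfully" - this is FALSE (a lie) because Paul is a knave.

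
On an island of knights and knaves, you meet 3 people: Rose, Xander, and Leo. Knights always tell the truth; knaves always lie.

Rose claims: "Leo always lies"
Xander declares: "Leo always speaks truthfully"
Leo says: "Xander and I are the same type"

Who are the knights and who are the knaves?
Rose is a knave.
Xander is a knight.
Leo is a knight.

Verification:
- Rose (knave) says "Leo always lies" - this is FALSE (a lie) because Leo is a knight.
- Xander (knight) says "Leo always speaks truthfully" - this is TRUE because Leo is a knight.
- Leo (knight) says "Xander and I are the same type" - this is TRUE because Leo is a knight and Xander is a knight.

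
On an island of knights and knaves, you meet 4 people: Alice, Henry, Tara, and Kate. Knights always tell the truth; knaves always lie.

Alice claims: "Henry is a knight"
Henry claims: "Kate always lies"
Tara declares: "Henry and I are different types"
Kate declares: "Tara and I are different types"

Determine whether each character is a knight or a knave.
Alice is a knave.
Henry is a knave.
Tara is a knave.
Kate is a knight.

Verification:
- Alice (knave) says "Henry is a knight" - this is FALSE (a lie) because Henry is a knave.
- Henry (knave) says "Kate always lies" - this is FALSE (a lie) because Kate is a knight.
- Tara (knave) says "Henry and I are different types" - this is FALSE (a lie) because Tara is a knave and Henry is a knave.
- Kate (knight) says "Tara and I are different types" - this is TRUE because Kate is a knight and Tara is a knave.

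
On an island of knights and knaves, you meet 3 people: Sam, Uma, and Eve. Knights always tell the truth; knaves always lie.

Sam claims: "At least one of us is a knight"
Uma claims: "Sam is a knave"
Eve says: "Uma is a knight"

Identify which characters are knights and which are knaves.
Sam is a knight.
Uma is a knave.
Eve is a knave.

Verification:
- Sam (knight) says "At least one of us is a knight" - this is TRUE because Sam is a knight.
- Uma (knave) says "Sam is a knave" - this is FALSE (a lie) because Sam is a knight.
- Eve (knave) says "Uma is a knight" - this is FALSE (a lie) because Uma is a knave.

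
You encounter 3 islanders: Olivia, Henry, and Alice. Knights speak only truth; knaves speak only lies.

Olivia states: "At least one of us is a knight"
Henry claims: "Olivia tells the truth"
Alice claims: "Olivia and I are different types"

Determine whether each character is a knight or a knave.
Olivia is a knave.
Henry is a knave.
Alice is a knave.

Verification:
- Olivia (knave) says "At least one of us is a knight" - this is FALSE (a lie) because no one is a knight.
- Henry (knave) says "Olivia tells the truth" - this is FALSE (a lie) because Olivia is a knave.
- Alice (knave) says "Olivia and I are different types" - this is FALSE (a lie) because Alice is a knave and Olivia is a knave.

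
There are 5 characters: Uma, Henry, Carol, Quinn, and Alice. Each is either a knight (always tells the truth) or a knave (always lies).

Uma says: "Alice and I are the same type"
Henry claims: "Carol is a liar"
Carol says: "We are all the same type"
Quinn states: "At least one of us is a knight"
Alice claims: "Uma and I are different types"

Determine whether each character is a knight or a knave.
Uma is a knave.
Henry is a knight.
Carol is a knave.
Quinn is a knight.
Alice is a knight.

Verification:
- Uma (knave) says "Alice and I are the same type" - this is FALSE (a lie) because Uma is a knave and Alice is a knight.
- Henry (knight) says "Carol is a liar" - this is TRUE because Carol is a knave.
- Carol (knave) says "We are all the same type" - this is FALSE (a lie) because Henry, Quinn, and Alice are knights and Uma and Carol are knaves.
- Quinn (knight) says "At least one of us is a knight" - this is TRUE because Henry, Quinn, and Alice are knights.
- Alice (knight) says "Uma and I are different types" - this is TRUE because Alice is a knight and Uma is a knave.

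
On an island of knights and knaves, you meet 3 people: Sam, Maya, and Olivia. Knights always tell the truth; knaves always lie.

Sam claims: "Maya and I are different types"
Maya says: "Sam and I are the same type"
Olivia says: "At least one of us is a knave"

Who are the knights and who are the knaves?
Sam is a knight.
Maya is a knave.
Olivia is a knight.

Verification:
- Sam (knight) says "Maya and I are different types" - this is TRUE because Sam is a knight and Maya is a knave.
- Maya (knave) says "Sam and I are the same type" - this is FALSE (a lie) because Maya is a knave and Sam is a knight.
- Olivia (knight) says "At least one of us is a knave" - this is TRUE because Maya is a knave.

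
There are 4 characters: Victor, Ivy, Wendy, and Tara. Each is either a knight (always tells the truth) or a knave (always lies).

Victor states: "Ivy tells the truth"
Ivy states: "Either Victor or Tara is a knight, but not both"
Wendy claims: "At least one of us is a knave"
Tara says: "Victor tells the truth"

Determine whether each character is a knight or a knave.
Victor is a knave.
Ivy is a knave.
Wendy is a knight.
Tara is a knave.

Verification:
- Victor (knave) says "Ivy tells the truth" - this is FALSE (a lie) because Ivy is a knave.
- Ivy (knave) says "Either Victor or Tara is a knight, but not both" - this is FALSE (a lie) because Victor is a knave and Tara is a knave.
- Wendy (knight) says "At least one of us is a knave" - this is TRUE because Victor, Ivy, and Tara are knaves.
- Tara (knave) says "Victor tells the truth" - this is FALSE (a lie) because Victor is a knave.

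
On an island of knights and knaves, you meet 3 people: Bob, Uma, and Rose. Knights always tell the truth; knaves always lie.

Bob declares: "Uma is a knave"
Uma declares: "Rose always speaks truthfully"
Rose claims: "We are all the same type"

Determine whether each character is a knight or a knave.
Bob is a knight.
Uma is a knave.
Rose is a knave.

Verification:
- Bob (knight) says "Uma is a knave" - this is TRUE because Uma is a knave.
- Uma (knave) says "Rose always speaks truthfully" - this is FALSE (a lie) because Rose is a knave.
- Rose (knave) says "We are all the same type" - this is FALSE (a lie) because Bob is a knight and Uma and Rose are knaves.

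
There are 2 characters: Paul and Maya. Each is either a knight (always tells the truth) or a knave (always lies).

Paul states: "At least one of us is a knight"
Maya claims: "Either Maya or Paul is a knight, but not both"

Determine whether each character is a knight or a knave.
Paul is a knave.
Maya is a knave.

Verification:
- Paul (knave) says "At least one of us is a knight" - this is FALSE (a lie) because no one is a knight.
- Maya (knave) says "Either Maya or Paul is a knight, but not both" - this is FALSE (a lie) because Maya is a knave and Paul is a knave.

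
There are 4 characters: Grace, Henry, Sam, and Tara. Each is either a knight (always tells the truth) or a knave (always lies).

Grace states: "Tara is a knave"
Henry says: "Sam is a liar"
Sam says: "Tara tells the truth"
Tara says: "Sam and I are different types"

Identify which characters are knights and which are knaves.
Grace is a knight.
Henry is a knight.
Sam is a knave.
Tara is a knave.

Verification:
- Grace (knight) says "Tara is a knave" - this is TRUE because Tara is a knave.
- Henry (knight) says "Sam is a liar" - this is TRUE because Sam is a knave.
- Sam (knave) says "Tara tells the truth" - this is FALSE (a lie) because Tara is a knave.
- Tara (knave) says "Sam and I are different types" - this is FALSE (a lie) because Tara is a knave and Sam is a knave.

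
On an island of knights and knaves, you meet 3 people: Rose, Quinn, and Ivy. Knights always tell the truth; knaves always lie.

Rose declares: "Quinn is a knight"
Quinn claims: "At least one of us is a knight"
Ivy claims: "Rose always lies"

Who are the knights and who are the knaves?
Rose is a knight.
Quinn is a knight.
Ivy is a knave.

Verification:
- Rose (knight) says "Quinn is a knight" - this is TRUE because Quinn is a knight.
- Quinn (knight) says "At least one of us is a knight" - this is TRUE because Rose and Quinn are knights.
- Ivy (knave) says "Rose always lies" - this is FALSE (a lie) because Rose is a knight.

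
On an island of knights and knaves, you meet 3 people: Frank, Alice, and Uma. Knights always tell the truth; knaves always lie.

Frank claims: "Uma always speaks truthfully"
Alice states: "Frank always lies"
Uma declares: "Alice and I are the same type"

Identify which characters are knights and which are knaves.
Frank is a knave.
Alice is a knight.
Uma is a knave.

Verification:
- Frank (knave) says "Uma always speaks truthfully" - this is FALSE (a lie) because Uma is a knave.
- Alice (knight) says "Frank always lies" - this is TRUE because Frank is a knave.
- Uma (knave) says "Alice and I are the same type" - this is FALSE (a lie) because Uma is a knave and Alice is a knight.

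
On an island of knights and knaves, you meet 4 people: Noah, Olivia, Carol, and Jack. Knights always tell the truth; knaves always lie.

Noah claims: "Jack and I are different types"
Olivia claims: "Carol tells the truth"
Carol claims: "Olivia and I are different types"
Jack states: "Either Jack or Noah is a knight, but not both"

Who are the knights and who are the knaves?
Noah is a knave.
Olivia is a knave.
Carol is a knave.
Jack is a knave.

Verification:
- Noah (knave) says "Jack and I are different types" - this is FALSE (a lie) because Noah is a knave and Jack is a knave.
- Olivia (knave) says "Carol tells the truth" - this is FALSE (a lie) because Carol is a knave.
- Carol (knave) says "Olivia and I are different types" - this is FALSE (a lie) because Carol is a knave and Olivia is a knave.
- Jack (knave) says "Either Jack or Noah is a knight, but not both" - this is FALSE (a lie) because Jack is a knave and Noah is a knave.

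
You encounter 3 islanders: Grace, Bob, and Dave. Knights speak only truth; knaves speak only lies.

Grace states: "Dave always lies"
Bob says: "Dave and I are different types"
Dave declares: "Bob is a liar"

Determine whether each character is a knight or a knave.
Grace is a knight.
Bob is a knight.
Dave is a knave.

Verification:
- Grace (knight) says "Dave always lies" - this is TRUE because Dave is a knave.
- Bob (knight) says "Dave and I are different types" - this is TRUE because Bob is a knight and Dave is a knave.
- Dave (knave) says "Bob is a liar" - this is FALSE (a lie) because Bob is a knight.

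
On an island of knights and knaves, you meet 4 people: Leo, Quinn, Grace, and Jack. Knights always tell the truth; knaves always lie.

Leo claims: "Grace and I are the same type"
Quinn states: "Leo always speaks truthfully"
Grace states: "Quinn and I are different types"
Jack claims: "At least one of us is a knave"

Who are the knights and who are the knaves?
Leo is a knave.
Quinn is a knave.
Grace is a knight.
Jack is a knight.

Verification:
- Leo (knave) says "Grace and I are the same type" - this is FALSE (a lie) because Leo is a knave and Grace is a knight.
- Quinn (knave) says "Leo always speaks truthfully" - this is FALSE (a lie) because Leo is a knave.
- Grace (knight) says "Quinn and I are different types" - this is TRUE because Grace is a knight and Quinn is a knave.
- Jack (knight) says "At least one of us is a knave" - this is TRUE because Leo and Quinn are knaves.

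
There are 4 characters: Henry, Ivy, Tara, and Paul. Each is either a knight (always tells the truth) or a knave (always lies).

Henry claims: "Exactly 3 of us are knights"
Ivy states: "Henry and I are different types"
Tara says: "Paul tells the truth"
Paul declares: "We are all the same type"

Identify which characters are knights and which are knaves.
Henry is a knave.
Ivy is a knight.
Tara is a knave.
Paul is a knave.

Verification:
- Henry (knave) says "Exactly 3 of us are knights" - this is FALSE (a lie) because there are 1 knights.
- Ivy (knight) says "Henry and I are different types" - this is TRUE because Ivy is a knight and Henry is a knave.
- Tara (knave) says "Paul tells the truth" - this is FALSE (a lie) because Paul is a knave.
- Paul (knave) says "We are all the same type" - this is FALSE (a lie) because Ivy is a knight and Henry, Tara, and Paul are knaves.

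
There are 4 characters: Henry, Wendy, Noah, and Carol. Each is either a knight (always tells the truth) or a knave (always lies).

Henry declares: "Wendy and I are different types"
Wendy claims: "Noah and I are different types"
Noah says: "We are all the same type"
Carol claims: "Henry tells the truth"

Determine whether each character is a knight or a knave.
Henry is a knight.
Wendy is a knave.
Noah is a knave.
Carol is a knight.

Verification:
- Henry (knight) says "Wendy and I are different types" - this is TRUE because Henry is a knight and Wendy is a knave.
- Wendy (knave) says "Noah and I are different types" - this is FALSE (a lie) because Wendy is a knave and Noah is a knave.
- Noah (knave) says "We are all the same type" - this is FALSE (a lie) because Henry and Carol are knights and Wendy and Noah are knaves.
- Carol (knight) says "Henry tells the truth" - this is TRUE because Henry is a knight.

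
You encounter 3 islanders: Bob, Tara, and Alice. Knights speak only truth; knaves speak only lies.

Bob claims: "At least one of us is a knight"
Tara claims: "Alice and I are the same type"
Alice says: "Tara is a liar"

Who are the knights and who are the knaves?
Bob is a knight.
Tara is a knave.
Alice is a knight.

Verification:
- Bob (knight) says "At least one of us is a knight" - this is TRUE because Bob and Alice are knights.
- Tara (knave) says "Alice and I are the same type" - this is FALSE (a lie) because Tara is a knave and Alice is a knight.
- Alice (knight) says "Tara is a liar" - this is TRUE because Tara is a knave.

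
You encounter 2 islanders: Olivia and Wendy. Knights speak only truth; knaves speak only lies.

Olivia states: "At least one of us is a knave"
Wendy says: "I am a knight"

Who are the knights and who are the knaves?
Olivia is a knight.
Wendy is a knave.

Verification:
- Olivia (knight) says "At least one of us is a knave" - this is TRUE because Wendy is a knave.
- Wendy (knave) says "I am a knight" - this is FALSE (a lie) because Wendy is a knave.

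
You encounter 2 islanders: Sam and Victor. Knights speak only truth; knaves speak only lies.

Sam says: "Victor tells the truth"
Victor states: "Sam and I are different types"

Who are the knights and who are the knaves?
Sam is a knave.
Victor is a knave.

Verification:
- Sam (knave) says "Victor tells the truth" - this is FALSE (a lie) because Victor is a knave.
- Victor (knave) says "Sam and I are different types" - this is FALSE (a lie) because Victor is a knave and Sam is a knave.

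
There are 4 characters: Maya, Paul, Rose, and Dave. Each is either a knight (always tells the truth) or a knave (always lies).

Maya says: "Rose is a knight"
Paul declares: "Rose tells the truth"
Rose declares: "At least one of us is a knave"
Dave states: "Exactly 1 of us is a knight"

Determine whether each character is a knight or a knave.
Maya is a knight.
Paul is a knight.
Rose is a knight.
Dave is a knave.

Verification:
- Maya (knight) says "Rose is a knight" - this is TRUE because Rose is a knight.
- Paul (knight) says "Rose tells the truth" - this is TRUE because Rose is a knight.
- Rose (knight) says "At least one of us is a knave" - this is TRUE because Dave is a knave.
- Dave (knave) says "Exactly 1 of us is a knight" - this is FALSE (a lie) because there are 3 knights.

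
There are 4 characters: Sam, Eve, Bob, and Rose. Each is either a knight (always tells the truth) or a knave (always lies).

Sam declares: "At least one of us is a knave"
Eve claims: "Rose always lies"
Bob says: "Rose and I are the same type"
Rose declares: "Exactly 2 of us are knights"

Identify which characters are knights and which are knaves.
Sam is a knight.
Eve is a knave.
Bob is a knave.
Rose is a knight.

Verification:
- Sam (knight) says "At least one of us is a knave" - this is TRUE because Eve and Bob are knaves.
- Eve (knave) says "Rose always lies" - this is FALSE (a lie) because Rose is a knight.
- Bob (knave) says "Rose and I are the same type" - this is FALSE (a lie) because Bob is a knave and Rose is a knight.
- Rose (knight) says "Exactly 2 of us are knights" - this is TRUE because there are 2 knights.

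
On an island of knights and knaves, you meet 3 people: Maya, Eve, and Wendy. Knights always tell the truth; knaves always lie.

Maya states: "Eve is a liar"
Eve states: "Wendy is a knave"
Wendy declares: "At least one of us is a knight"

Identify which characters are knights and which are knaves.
Maya is a knight.
Eve is a knave.
Wendy is a knight.

Verification:
- Maya (knight) says "Eve is a liar" - this is TRUE because Eve is a knave.
- Eve (knave) says "Wendy is a knave" - this is FALSE (a lie) because Wendy is a knight.
- Wendy (knight) says "At least one of us is a knight" - this is TRUE because Maya and Wendy are knights.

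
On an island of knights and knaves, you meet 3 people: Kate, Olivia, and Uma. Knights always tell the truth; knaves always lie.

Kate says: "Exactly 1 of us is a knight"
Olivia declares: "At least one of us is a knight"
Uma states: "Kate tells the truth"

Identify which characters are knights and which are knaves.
Kate is a knave.
Olivia is a knave.
Uma is a knave.

Verification:
- Kate (knave) says "Exactly 1 of us is a knight" - this is FALSE (a lie) because there are 0 knights.
- Olivia (knave) says "At least one of us is a knight" - this is FALSE (a lie) because no one is a knight.
- Uma (knave) says "Kate tells the truth" - this is FALSE (a lie) because Kate is a knave.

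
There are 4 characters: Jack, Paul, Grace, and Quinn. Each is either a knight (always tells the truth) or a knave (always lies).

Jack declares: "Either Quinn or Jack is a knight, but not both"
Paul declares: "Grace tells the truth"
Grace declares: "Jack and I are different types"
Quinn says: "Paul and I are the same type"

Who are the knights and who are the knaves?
Jack is a knave.
Paul is a knight.
Grace is a knight.
Quinn is a knave.

Verification:
- Jack (knave) says "Either Quinn or Jack is a knight, but not both" - this is FALSE (a lie) because Quinn is a knave and Jack is a knave.
- Paul (knight) says "Grace tells the truth" - this is TRUE because Grace is a knight.
- Grace (knight) says "Jack and I are different types" - this is TRUE because Grace is a knight and Jack is a knave.
- Quinn (knave) says "Paul and I are the same type" - this is FALSE (a lie) because Quinn is a knave and Paul is a knight.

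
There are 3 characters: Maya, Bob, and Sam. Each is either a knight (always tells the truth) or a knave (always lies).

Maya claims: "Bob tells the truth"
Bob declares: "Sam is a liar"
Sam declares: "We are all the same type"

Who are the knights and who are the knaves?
Maya is a knight.
Bob is a knight.
Sam is a knave.

Verification:
- Maya (knight) says "Bob tells the truth" - this is TRUE because Bob is a knight.
- Bob (knight) says "Sam is a liar" - this is TRUE because Sam is a knave.
- Sam (knave) says "We are all the same type" - this is FALSE (a lie) because Maya and Bob are knights and Sam is a knave.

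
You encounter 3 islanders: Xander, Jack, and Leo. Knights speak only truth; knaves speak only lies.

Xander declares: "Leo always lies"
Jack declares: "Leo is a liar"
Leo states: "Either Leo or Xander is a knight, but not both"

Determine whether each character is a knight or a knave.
Xander is a knave.
Jack is a knave.
Leo is a knight.

Verification:
- Xander (knave) says "Leo always lies" - this is FALSE (a lie) because Leo is a knight.
- Jack (knave) says "Leo is a liar" - this is FALSE (a lie) because Leo is a knight.
- Leo (knight) says "Either Leo or Xander is a knight, but not both" - this is TRUE because Leo is a knight and Xander is a knave.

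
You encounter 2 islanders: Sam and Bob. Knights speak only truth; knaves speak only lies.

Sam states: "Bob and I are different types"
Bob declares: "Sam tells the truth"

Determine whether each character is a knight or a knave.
Sam is a knave.
Bob is a knave.

Verification:
- Sam (knave) says "Bob and I are different types" - this is FALSE (a lie) because Sam is a knave and Bob is a knave.
- Bob (knave) says "Sam tells the truth" - this is FALSE (a lie) because Sam is a knave.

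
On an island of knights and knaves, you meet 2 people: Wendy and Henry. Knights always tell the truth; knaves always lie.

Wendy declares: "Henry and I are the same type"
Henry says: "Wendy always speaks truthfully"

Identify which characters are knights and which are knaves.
Wendy is a knight.
Henry is a knight.

Verification:
- Wendy (knight) says "Henry and I are the same type" - this is TRUE because Wendy is a knight and Henry is a knight.
- Henry (knight) says "Wendy always speaks truthfully" - this is TRUE because Wendy is a knight.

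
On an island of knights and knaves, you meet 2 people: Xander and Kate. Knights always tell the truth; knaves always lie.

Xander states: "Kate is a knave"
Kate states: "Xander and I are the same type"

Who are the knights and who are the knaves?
Xander is a knight.
Kate is a knave.

Verification:
- Xander (knight) says "Kate is a knave" - this is TRUE because Kate is a knave.
- Kate (knave) says "Xander and I are the same type" - this is FALSE (a lie) because Kate is a knave and Xander is a knight.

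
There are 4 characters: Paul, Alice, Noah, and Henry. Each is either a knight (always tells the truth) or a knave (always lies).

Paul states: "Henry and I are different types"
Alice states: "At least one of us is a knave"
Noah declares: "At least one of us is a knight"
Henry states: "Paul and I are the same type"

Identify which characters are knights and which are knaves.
Paul is a knight.
Alice is a knight.
Noah is a knight.
Henry is a knave.

Verification:
- Paul (knight) says "Henry and I are different types" - this is TRUE because Paul is a knight and Henry is a knave.
- Alice (knight) says "At least one of us is a knave" - this is TRUE because Henry is a knave.
- Noah (knight) says "At least one of us is a knight" - this is TRUE because Paul, Alice, and Noah are knights.
- Henry (knave) says "Paul and I are the same type" - this is FALSE (a lie) because Henry is a knave and Paul is a knight.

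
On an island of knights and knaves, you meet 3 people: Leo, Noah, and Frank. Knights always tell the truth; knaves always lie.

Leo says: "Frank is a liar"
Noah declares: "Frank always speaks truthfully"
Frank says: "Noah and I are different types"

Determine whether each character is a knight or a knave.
Leo is a knight.
Noah is a knave.
Frank is a knave.

Verification:
- Leo (knight) says "Frank is a liar" - this is TRUE because Frank is a knave.
- Noah (knave) says "Frank always speaks truthfully" - this is FALSE (a lie) because Frank is a knave.
- Frank (knave) says "Noah and I are different types" - this is FALSE (a lie) because Frank is a knave and Noah is a knave.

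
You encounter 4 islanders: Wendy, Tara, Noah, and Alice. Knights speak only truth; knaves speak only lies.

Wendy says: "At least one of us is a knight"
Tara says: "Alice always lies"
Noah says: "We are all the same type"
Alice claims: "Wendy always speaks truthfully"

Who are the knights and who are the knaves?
Wendy is a knight.
Tara is a knave.
Noah is a knave.
Alice is a knight.

Verification:
- Wendy (knight) says "At least one of us is a knight" - this is TRUE because Wendy and Alice are knights.
- Tara (knave) says "Alice always lies" - this is FALSE (a lie) because Alice is a knight.
- Noah (knave) says "We are all the same type" - this is FALSE (a lie) because Wendy and Alice are knights and Tara and Noah are knaves.
- Alice (knight) says "Wendy always speaks truthfully" - this is TRUE because Wendy is a knight.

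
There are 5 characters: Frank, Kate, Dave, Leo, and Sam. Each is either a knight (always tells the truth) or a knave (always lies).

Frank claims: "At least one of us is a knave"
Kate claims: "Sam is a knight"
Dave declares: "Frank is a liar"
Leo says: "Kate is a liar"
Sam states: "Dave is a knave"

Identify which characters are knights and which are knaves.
Frank is a knight.
Kate is a knight.
Dave is a knave.
Leo is a knave.
Sam is a knight.

Verification:
- Frank (knight) says "At least one of us is a knave" - this is TRUE because Dave and Leo are knaves.
- Kate (knight) says "Sam is a knight" - this is TRUE because Sam is a knight.
- Dave (knave) says "Frank is a liar" - this is FALSE (a lie) because Frank is a knight.
- Leo (knave) says "Kate is a liar" - this is FALSE (a lie) because Kate is a knight.
- Sam (knight) says "Dave is a knave" - this is TRUE because Dave is a knave.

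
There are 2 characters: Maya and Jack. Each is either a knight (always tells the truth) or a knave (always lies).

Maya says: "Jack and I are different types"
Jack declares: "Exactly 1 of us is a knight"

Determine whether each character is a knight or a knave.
Maya is a knave.
Jack is a knave.

Verification:
- Maya (knave) says "Jack and I are different types" - this is FALSE (a lie) because Maya is a knave and Jack is a knave.
- Jack (knave) says "Exactly 1 of us is a knight" - this is FALSE (a lie) because there are 0 knights.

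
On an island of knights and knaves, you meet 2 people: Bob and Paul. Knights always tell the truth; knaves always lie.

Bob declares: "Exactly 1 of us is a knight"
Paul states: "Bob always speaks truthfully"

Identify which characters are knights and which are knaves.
Bob is a knave.
Paul is a knave.

Verification:
- Bob (knave) says "Exactly 1 of us is a knight" - this is FALSE (a lie) because there are 0 knights.
- Paul (knave) says "Bob always speaks truthfully" - this is FALSE (a lie) because Bob is a knave.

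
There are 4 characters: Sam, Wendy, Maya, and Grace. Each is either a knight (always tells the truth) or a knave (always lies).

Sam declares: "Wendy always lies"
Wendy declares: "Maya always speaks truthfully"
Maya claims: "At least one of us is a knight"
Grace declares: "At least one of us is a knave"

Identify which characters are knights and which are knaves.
Sam is a knave.
Wendy is a knight.
Maya is a knight.
Grace is a knight.

Verification:
- Sam (knave) says "Wendy always lies" - this is FALSE (a lie) because Wendy is a knight.
- Wendy (knight) says "Maya always speaks truthfully" - this is TRUE because Maya is a knight.
- Maya (knight) says "At least one of us is a knight" - this is TRUE because Wendy, Maya, and Grace are knights.
- Grace (knight) says "At least one of us is a knave" - this is TRUE because Sam is a knave.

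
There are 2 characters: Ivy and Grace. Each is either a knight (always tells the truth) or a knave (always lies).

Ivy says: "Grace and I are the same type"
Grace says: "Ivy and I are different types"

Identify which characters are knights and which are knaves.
Ivy is a knave.
Grace is a knight.

Verification:
- Ivy (knave) says "Grace and I are the same type" - this is FALSE (a lie) because Ivy is a knave and Grace is a knight.
- Grace (knight) says "Ivy and I are different types" - this is TRUE because Grace is a knight and Ivy is a knave.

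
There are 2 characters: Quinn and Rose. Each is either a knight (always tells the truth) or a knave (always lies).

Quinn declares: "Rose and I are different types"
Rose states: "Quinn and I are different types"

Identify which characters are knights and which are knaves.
Quinn is a knave.
Rose is a knave.

Verification:
- Quinn (knave) says "Rose and I are different types" - this is FALSE (a lie) because Quinn is a knave and Rose is a knave.
- Rose (knave) says "Quinn and I are different types" - this is FALSE (a lie) because Rose is a knave and Quinn is a knave.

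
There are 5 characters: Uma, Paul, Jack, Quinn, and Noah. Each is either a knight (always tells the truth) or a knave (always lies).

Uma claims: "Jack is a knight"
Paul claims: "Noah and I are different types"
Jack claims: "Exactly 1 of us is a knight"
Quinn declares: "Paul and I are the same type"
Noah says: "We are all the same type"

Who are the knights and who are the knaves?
Uma is a knave.
Paul is a knight.
Jack is a knave.
Quinn is a knight.
Noah is a knave.

Verification:
- Uma (knave) says "Jack is a knight" - this is FALSE (a lie) because Jack is a knave.
- Paul (knight) says "Noah and I are different types" - this is TRUE because Paul is a knight and Noah is a knave.
- Jack (knave) says "Exactly 1 of us is a knight" - this is FALSE (a lie) because there are 2 knights.
- Quinn (knight) says "Paul and I are the same type" - this is TRUE because Quinn is a knight and Paul is a knight.
- Noah (knave) says "We are all the same type" - this is FALSE (a lie) because Paul and Quinn are knights and Uma, Jack, and Noah are knaves.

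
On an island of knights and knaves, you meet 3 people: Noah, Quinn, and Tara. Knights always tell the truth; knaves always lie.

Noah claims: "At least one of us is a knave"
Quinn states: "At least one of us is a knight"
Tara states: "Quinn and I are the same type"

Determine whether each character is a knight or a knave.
Noah is a knight.
Quinn is a knight.
Tara is a knave.

Verification:
- Noah (knight) says "At least one of us is a knave" - this is TRUE because Tara is a knave.
- Quinn (knight) says "At least one of us is a knight" - this is TRUE because Noah and Quinn are knights.
- Tara (knave) says "Quinn and I are the same type" - this is FALSE (a lie) because Tara is a knave and Quinn is a knight.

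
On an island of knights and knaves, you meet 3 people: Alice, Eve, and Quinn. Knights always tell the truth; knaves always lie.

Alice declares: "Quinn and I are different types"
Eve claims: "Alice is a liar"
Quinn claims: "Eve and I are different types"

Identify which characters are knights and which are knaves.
Alice is a knight.
Eve is a knave.
Quinn is a knave.

Verification:
- Alice (knight) says "Quinn and I are different types" - this is TRUE because Alice is a knight and Quinn is a knave.
- Eve (knave) says "Alice is a liar" - this is FALSE (a lie) because Alice is a knight.
- Quinn (knave) says "Eve and I are different types" - this is FALSE (a lie) because Quinn is a knave and Eve is a knave.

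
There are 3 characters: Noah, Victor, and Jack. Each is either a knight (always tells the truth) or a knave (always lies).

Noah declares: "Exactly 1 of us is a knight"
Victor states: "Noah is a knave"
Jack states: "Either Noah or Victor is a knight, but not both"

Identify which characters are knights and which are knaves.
Noah is a knave.
Victor is a knight.
Jack is a knight.

Verification:
- Noah (knave) says "Exactly 1 of us is a knight" - this is FALSE (a lie) because there are 2 knights.
- Victor (knight) says "Noah is a knave" - this is TRUE because Noah is a knave.
- Jack (knight) says "Either Noah or Victor is a knight, but not both" - this is TRUE because Noah is a knave and Victor is a knight.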